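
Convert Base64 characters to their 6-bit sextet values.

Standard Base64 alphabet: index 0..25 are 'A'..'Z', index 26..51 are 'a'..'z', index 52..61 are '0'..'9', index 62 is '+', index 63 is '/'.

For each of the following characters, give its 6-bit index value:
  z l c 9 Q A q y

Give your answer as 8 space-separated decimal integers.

'z': a..z range, 26 + ord('z') − ord('a') = 51
'l': a..z range, 26 + ord('l') − ord('a') = 37
'c': a..z range, 26 + ord('c') − ord('a') = 28
'9': 0..9 range, 52 + ord('9') − ord('0') = 61
'Q': A..Z range, ord('Q') − ord('A') = 16
'A': A..Z range, ord('A') − ord('A') = 0
'q': a..z range, 26 + ord('q') − ord('a') = 42
'y': a..z range, 26 + ord('y') − ord('a') = 50

Answer: 51 37 28 61 16 0 42 50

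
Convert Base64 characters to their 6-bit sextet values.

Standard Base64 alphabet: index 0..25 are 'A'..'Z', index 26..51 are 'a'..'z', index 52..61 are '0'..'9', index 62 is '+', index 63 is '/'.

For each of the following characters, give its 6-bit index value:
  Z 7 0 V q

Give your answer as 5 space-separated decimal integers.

'Z': A..Z range, ord('Z') − ord('A') = 25
'7': 0..9 range, 52 + ord('7') − ord('0') = 59
'0': 0..9 range, 52 + ord('0') − ord('0') = 52
'V': A..Z range, ord('V') − ord('A') = 21
'q': a..z range, 26 + ord('q') − ord('a') = 42

Answer: 25 59 52 21 42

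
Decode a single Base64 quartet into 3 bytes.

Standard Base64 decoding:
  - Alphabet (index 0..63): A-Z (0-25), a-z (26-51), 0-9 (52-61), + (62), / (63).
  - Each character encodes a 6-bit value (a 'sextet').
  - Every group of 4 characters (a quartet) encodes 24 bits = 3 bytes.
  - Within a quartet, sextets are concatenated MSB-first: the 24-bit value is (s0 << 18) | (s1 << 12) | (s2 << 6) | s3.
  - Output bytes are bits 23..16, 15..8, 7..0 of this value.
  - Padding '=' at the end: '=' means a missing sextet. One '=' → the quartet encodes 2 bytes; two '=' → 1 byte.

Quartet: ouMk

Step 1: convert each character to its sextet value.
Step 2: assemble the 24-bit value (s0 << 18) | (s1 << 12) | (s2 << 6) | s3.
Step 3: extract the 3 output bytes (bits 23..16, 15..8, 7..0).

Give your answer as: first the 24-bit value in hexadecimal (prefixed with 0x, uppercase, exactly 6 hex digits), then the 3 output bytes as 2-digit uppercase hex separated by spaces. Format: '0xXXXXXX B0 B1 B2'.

Answer: 0xA2E324 A2 E3 24

Derivation:
Sextets: o=40, u=46, M=12, k=36
24-bit: (40<<18) | (46<<12) | (12<<6) | 36
      = 0xA00000 | 0x02E000 | 0x000300 | 0x000024
      = 0xA2E324
Bytes: (v>>16)&0xFF=A2, (v>>8)&0xFF=E3, v&0xFF=24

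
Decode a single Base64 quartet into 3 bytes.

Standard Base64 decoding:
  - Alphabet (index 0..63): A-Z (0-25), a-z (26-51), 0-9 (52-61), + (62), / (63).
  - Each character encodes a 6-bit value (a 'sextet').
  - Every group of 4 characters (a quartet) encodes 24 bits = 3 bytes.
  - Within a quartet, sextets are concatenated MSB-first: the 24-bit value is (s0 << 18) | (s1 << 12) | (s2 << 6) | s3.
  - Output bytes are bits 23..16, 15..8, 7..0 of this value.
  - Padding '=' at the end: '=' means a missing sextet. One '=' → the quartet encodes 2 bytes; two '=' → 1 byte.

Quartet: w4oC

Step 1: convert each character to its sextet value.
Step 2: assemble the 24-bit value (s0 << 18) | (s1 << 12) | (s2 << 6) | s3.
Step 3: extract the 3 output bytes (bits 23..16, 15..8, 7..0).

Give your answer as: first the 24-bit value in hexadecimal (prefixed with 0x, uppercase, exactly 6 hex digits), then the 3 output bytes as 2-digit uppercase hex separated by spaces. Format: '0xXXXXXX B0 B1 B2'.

Sextets: w=48, 4=56, o=40, C=2
24-bit: (48<<18) | (56<<12) | (40<<6) | 2
      = 0xC00000 | 0x038000 | 0x000A00 | 0x000002
      = 0xC38A02
Bytes: (v>>16)&0xFF=C3, (v>>8)&0xFF=8A, v&0xFF=02

Answer: 0xC38A02 C3 8A 02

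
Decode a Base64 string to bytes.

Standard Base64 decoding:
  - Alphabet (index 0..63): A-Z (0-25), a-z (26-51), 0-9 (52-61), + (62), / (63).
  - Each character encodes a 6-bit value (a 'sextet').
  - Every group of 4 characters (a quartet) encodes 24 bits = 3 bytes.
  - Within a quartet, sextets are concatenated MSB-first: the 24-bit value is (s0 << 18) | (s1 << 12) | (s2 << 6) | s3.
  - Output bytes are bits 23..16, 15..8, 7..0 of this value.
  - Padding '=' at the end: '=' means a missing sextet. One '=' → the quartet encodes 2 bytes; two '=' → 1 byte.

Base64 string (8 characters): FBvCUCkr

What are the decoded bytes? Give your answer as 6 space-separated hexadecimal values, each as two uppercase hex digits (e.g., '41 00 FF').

After char 0 ('F'=5): chars_in_quartet=1 acc=0x5 bytes_emitted=0
After char 1 ('B'=1): chars_in_quartet=2 acc=0x141 bytes_emitted=0
After char 2 ('v'=47): chars_in_quartet=3 acc=0x506F bytes_emitted=0
After char 3 ('C'=2): chars_in_quartet=4 acc=0x141BC2 -> emit 14 1B C2, reset; bytes_emitted=3
After char 4 ('U'=20): chars_in_quartet=1 acc=0x14 bytes_emitted=3
After char 5 ('C'=2): chars_in_quartet=2 acc=0x502 bytes_emitted=3
After char 6 ('k'=36): chars_in_quartet=3 acc=0x140A4 bytes_emitted=3
After char 7 ('r'=43): chars_in_quartet=4 acc=0x50292B -> emit 50 29 2B, reset; bytes_emitted=6

Answer: 14 1B C2 50 29 2B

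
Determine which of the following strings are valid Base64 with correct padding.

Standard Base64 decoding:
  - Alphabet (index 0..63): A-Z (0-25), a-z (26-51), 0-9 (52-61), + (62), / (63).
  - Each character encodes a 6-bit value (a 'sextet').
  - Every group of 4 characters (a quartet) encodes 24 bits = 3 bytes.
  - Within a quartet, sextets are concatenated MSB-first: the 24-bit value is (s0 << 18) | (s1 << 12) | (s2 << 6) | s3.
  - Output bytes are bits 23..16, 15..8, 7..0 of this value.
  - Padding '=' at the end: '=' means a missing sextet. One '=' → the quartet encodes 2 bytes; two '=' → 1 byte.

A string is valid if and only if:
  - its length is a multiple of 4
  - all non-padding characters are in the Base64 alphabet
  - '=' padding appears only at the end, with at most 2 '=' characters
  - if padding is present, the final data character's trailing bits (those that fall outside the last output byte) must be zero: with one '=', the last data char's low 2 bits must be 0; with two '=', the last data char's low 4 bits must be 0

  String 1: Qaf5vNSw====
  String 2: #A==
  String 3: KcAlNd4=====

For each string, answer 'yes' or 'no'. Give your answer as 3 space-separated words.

Answer: no no no

Derivation:
String 1: 'Qaf5vNSw====' → invalid (4 pad chars (max 2))
String 2: '#A==' → invalid (bad char(s): ['#'])
String 3: 'KcAlNd4=====' → invalid (5 pad chars (max 2))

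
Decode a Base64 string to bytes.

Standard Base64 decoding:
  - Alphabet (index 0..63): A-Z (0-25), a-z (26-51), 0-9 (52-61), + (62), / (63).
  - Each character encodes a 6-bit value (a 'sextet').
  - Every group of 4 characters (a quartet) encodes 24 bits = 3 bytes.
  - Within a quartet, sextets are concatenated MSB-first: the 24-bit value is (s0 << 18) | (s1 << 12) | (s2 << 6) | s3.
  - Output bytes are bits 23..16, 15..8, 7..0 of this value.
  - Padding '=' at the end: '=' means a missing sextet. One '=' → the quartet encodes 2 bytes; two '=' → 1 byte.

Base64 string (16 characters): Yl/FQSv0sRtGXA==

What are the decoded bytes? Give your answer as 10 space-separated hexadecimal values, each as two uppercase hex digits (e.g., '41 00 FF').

After char 0 ('Y'=24): chars_in_quartet=1 acc=0x18 bytes_emitted=0
After char 1 ('l'=37): chars_in_quartet=2 acc=0x625 bytes_emitted=0
After char 2 ('/'=63): chars_in_quartet=3 acc=0x1897F bytes_emitted=0
After char 3 ('F'=5): chars_in_quartet=4 acc=0x625FC5 -> emit 62 5F C5, reset; bytes_emitted=3
After char 4 ('Q'=16): chars_in_quartet=1 acc=0x10 bytes_emitted=3
After char 5 ('S'=18): chars_in_quartet=2 acc=0x412 bytes_emitted=3
After char 6 ('v'=47): chars_in_quartet=3 acc=0x104AF bytes_emitted=3
After char 7 ('0'=52): chars_in_quartet=4 acc=0x412BF4 -> emit 41 2B F4, reset; bytes_emitted=6
After char 8 ('s'=44): chars_in_quartet=1 acc=0x2C bytes_emitted=6
After char 9 ('R'=17): chars_in_quartet=2 acc=0xB11 bytes_emitted=6
After char 10 ('t'=45): chars_in_quartet=3 acc=0x2C46D bytes_emitted=6
After char 11 ('G'=6): chars_in_quartet=4 acc=0xB11B46 -> emit B1 1B 46, reset; bytes_emitted=9
After char 12 ('X'=23): chars_in_quartet=1 acc=0x17 bytes_emitted=9
After char 13 ('A'=0): chars_in_quartet=2 acc=0x5C0 bytes_emitted=9
Padding '==': partial quartet acc=0x5C0 -> emit 5C; bytes_emitted=10

Answer: 62 5F C5 41 2B F4 B1 1B 46 5C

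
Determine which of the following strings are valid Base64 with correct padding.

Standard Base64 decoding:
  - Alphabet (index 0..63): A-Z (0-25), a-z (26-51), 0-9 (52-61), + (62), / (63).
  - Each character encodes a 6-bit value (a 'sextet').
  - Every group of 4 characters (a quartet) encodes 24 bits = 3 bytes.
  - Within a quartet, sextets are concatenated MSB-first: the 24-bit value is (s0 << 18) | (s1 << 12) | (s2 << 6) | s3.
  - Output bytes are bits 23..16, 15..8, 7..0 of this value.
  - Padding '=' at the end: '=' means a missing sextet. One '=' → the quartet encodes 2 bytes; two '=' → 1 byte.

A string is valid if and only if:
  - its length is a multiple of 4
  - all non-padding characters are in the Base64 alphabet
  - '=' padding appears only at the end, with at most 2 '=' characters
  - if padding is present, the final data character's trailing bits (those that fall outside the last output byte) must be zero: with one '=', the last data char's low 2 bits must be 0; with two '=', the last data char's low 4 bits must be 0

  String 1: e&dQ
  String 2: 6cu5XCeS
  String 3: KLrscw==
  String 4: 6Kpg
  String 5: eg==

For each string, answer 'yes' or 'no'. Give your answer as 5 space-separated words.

Answer: no yes yes yes yes

Derivation:
String 1: 'e&dQ' → invalid (bad char(s): ['&'])
String 2: '6cu5XCeS' → valid
String 3: 'KLrscw==' → valid
String 4: '6Kpg' → valid
String 5: 'eg==' → valid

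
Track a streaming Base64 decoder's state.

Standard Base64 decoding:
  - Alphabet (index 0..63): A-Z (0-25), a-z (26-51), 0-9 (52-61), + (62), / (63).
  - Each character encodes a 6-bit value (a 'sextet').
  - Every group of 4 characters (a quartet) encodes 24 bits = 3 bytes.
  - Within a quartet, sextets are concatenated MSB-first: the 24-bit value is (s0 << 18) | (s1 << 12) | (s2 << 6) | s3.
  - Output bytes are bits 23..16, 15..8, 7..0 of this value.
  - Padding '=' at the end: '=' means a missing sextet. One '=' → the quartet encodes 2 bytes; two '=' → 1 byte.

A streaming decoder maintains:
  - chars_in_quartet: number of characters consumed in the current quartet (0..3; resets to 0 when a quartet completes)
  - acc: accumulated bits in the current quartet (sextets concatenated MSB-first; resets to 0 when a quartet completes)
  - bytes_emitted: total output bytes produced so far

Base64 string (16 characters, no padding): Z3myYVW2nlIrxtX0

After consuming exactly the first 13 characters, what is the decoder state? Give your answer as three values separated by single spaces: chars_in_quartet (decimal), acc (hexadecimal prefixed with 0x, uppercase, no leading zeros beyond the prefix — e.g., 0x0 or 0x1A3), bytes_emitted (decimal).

After char 0 ('Z'=25): chars_in_quartet=1 acc=0x19 bytes_emitted=0
After char 1 ('3'=55): chars_in_quartet=2 acc=0x677 bytes_emitted=0
After char 2 ('m'=38): chars_in_quartet=3 acc=0x19DE6 bytes_emitted=0
After char 3 ('y'=50): chars_in_quartet=4 acc=0x6779B2 -> emit 67 79 B2, reset; bytes_emitted=3
After char 4 ('Y'=24): chars_in_quartet=1 acc=0x18 bytes_emitted=3
After char 5 ('V'=21): chars_in_quartet=2 acc=0x615 bytes_emitted=3
After char 6 ('W'=22): chars_in_quartet=3 acc=0x18556 bytes_emitted=3
After char 7 ('2'=54): chars_in_quartet=4 acc=0x6155B6 -> emit 61 55 B6, reset; bytes_emitted=6
After char 8 ('n'=39): chars_in_quartet=1 acc=0x27 bytes_emitted=6
After char 9 ('l'=37): chars_in_quartet=2 acc=0x9E5 bytes_emitted=6
After char 10 ('I'=8): chars_in_quartet=3 acc=0x27948 bytes_emitted=6
After char 11 ('r'=43): chars_in_quartet=4 acc=0x9E522B -> emit 9E 52 2B, reset; bytes_emitted=9
After char 12 ('x'=49): chars_in_quartet=1 acc=0x31 bytes_emitted=9

Answer: 1 0x31 9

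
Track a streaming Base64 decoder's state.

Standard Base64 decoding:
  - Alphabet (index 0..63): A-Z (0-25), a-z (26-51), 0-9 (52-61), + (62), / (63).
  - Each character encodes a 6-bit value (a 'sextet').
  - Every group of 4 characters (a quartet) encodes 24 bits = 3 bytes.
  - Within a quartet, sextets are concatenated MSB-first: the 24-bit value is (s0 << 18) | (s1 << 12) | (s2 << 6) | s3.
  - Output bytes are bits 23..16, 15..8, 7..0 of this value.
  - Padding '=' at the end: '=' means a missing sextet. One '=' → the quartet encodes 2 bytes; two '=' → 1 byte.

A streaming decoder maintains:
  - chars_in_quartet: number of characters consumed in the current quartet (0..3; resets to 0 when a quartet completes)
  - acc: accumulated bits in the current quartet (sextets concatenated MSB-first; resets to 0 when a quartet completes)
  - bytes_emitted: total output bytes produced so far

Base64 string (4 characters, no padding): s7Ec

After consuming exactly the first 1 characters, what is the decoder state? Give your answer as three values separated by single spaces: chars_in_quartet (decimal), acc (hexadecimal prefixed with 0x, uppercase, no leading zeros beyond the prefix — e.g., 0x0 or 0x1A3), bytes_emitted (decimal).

Answer: 1 0x2C 0

Derivation:
After char 0 ('s'=44): chars_in_quartet=1 acc=0x2C bytes_emitted=0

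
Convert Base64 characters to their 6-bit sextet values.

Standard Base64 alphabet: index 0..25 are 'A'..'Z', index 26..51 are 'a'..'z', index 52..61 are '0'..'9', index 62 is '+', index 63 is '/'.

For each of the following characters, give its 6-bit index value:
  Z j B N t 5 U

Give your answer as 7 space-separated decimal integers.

Answer: 25 35 1 13 45 57 20

Derivation:
'Z': A..Z range, ord('Z') − ord('A') = 25
'j': a..z range, 26 + ord('j') − ord('a') = 35
'B': A..Z range, ord('B') − ord('A') = 1
'N': A..Z range, ord('N') − ord('A') = 13
't': a..z range, 26 + ord('t') − ord('a') = 45
'5': 0..9 range, 52 + ord('5') − ord('0') = 57
'U': A..Z range, ord('U') − ord('A') = 20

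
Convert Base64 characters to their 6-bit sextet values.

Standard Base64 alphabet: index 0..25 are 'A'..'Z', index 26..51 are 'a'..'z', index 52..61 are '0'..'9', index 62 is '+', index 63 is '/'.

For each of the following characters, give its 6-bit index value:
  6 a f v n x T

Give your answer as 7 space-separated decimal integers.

Answer: 58 26 31 47 39 49 19

Derivation:
'6': 0..9 range, 52 + ord('6') − ord('0') = 58
'a': a..z range, 26 + ord('a') − ord('a') = 26
'f': a..z range, 26 + ord('f') − ord('a') = 31
'v': a..z range, 26 + ord('v') − ord('a') = 47
'n': a..z range, 26 + ord('n') − ord('a') = 39
'x': a..z range, 26 + ord('x') − ord('a') = 49
'T': A..Z range, ord('T') − ord('A') = 19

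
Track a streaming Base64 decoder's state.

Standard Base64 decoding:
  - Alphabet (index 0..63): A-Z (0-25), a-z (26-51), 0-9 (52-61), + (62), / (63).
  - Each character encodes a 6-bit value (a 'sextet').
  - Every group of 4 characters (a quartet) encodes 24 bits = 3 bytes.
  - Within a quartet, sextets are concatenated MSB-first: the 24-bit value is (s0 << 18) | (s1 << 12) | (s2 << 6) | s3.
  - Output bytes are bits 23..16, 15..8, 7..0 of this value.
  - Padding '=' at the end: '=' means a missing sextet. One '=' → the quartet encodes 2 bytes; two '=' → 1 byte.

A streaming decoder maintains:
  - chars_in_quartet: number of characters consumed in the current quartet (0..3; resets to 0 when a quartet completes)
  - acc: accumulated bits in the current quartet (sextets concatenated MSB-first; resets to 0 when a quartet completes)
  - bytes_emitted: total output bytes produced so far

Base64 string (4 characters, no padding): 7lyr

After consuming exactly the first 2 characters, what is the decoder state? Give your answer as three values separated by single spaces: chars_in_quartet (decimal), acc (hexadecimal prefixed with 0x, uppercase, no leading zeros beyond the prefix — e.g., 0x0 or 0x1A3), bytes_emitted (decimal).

Answer: 2 0xEE5 0

Derivation:
After char 0 ('7'=59): chars_in_quartet=1 acc=0x3B bytes_emitted=0
After char 1 ('l'=37): chars_in_quartet=2 acc=0xEE5 bytes_emitted=0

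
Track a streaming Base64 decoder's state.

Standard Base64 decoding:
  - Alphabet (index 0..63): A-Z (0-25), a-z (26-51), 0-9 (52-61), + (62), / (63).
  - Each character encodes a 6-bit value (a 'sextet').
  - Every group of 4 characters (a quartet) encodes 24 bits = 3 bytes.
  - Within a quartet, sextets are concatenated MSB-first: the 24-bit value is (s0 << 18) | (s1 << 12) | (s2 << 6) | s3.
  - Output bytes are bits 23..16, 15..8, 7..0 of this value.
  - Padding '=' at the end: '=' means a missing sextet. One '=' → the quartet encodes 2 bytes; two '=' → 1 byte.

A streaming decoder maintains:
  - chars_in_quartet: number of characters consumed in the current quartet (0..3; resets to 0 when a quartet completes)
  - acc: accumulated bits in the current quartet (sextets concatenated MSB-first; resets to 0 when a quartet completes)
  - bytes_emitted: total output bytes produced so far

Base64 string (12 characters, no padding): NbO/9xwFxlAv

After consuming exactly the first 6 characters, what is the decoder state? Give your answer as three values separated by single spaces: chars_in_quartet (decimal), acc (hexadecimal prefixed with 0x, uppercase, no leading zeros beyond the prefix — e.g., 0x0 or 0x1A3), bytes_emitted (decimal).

Answer: 2 0xF71 3

Derivation:
After char 0 ('N'=13): chars_in_quartet=1 acc=0xD bytes_emitted=0
After char 1 ('b'=27): chars_in_quartet=2 acc=0x35B bytes_emitted=0
After char 2 ('O'=14): chars_in_quartet=3 acc=0xD6CE bytes_emitted=0
After char 3 ('/'=63): chars_in_quartet=4 acc=0x35B3BF -> emit 35 B3 BF, reset; bytes_emitted=3
After char 4 ('9'=61): chars_in_quartet=1 acc=0x3D bytes_emitted=3
After char 5 ('x'=49): chars_in_quartet=2 acc=0xF71 bytes_emitted=3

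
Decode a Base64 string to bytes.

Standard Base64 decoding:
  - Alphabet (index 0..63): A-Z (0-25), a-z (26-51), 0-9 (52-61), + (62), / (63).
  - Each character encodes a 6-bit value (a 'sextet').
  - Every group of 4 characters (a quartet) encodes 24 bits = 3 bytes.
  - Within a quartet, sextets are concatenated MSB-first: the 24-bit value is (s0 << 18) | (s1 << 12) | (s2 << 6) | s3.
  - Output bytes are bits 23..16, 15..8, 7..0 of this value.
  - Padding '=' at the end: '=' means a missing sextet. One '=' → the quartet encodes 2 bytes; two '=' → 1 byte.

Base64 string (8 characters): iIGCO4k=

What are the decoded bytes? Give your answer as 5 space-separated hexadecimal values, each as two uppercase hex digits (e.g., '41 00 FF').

After char 0 ('i'=34): chars_in_quartet=1 acc=0x22 bytes_emitted=0
After char 1 ('I'=8): chars_in_quartet=2 acc=0x888 bytes_emitted=0
After char 2 ('G'=6): chars_in_quartet=3 acc=0x22206 bytes_emitted=0
After char 3 ('C'=2): chars_in_quartet=4 acc=0x888182 -> emit 88 81 82, reset; bytes_emitted=3
After char 4 ('O'=14): chars_in_quartet=1 acc=0xE bytes_emitted=3
After char 5 ('4'=56): chars_in_quartet=2 acc=0x3B8 bytes_emitted=3
After char 6 ('k'=36): chars_in_quartet=3 acc=0xEE24 bytes_emitted=3
Padding '=': partial quartet acc=0xEE24 -> emit 3B 89; bytes_emitted=5

Answer: 88 81 82 3B 89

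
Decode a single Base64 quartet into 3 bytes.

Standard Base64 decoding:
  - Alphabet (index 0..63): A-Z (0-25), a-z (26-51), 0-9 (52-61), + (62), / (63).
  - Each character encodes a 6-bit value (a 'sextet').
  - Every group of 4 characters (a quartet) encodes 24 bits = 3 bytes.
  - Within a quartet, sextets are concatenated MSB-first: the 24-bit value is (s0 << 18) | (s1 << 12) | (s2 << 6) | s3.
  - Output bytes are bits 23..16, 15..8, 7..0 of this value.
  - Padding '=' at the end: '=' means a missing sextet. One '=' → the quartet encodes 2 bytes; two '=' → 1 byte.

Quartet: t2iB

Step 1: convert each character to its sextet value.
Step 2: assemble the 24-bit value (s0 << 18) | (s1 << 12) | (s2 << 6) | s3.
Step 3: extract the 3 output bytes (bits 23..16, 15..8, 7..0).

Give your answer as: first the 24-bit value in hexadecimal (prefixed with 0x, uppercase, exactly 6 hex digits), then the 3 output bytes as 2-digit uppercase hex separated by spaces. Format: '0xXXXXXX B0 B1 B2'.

Sextets: t=45, 2=54, i=34, B=1
24-bit: (45<<18) | (54<<12) | (34<<6) | 1
      = 0xB40000 | 0x036000 | 0x000880 | 0x000001
      = 0xB76881
Bytes: (v>>16)&0xFF=B7, (v>>8)&0xFF=68, v&0xFF=81

Answer: 0xB76881 B7 68 81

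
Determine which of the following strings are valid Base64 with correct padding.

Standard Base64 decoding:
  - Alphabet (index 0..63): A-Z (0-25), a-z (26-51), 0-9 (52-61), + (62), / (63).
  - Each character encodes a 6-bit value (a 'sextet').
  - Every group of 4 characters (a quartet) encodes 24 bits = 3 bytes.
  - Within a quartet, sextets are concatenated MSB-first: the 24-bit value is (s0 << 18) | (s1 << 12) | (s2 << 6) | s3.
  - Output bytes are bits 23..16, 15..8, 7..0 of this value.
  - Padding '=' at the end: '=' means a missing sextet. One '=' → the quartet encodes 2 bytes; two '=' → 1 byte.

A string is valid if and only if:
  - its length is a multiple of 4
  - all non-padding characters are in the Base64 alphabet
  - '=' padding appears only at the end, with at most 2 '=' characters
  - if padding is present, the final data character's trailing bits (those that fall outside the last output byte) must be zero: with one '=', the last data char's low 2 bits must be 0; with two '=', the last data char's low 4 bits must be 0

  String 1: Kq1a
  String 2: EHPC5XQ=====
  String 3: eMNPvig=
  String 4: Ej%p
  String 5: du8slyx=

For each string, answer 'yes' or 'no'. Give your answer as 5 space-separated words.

Answer: yes no yes no no

Derivation:
String 1: 'Kq1a' → valid
String 2: 'EHPC5XQ=====' → invalid (5 pad chars (max 2))
String 3: 'eMNPvig=' → valid
String 4: 'Ej%p' → invalid (bad char(s): ['%'])
String 5: 'du8slyx=' → invalid (bad trailing bits)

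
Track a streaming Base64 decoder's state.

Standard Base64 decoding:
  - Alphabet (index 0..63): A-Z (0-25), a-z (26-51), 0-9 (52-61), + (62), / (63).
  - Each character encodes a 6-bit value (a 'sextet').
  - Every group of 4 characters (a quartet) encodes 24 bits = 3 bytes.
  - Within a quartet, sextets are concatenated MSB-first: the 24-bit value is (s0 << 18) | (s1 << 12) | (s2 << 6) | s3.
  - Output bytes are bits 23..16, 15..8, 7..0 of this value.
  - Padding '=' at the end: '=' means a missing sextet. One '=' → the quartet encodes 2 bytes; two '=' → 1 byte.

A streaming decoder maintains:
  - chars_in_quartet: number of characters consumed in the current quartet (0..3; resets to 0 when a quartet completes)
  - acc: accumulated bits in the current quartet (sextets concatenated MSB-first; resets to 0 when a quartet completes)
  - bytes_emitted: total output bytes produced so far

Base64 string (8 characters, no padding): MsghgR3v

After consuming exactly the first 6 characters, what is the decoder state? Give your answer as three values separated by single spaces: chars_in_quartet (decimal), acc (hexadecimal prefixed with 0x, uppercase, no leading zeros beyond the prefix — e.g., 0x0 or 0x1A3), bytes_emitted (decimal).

After char 0 ('M'=12): chars_in_quartet=1 acc=0xC bytes_emitted=0
After char 1 ('s'=44): chars_in_quartet=2 acc=0x32C bytes_emitted=0
After char 2 ('g'=32): chars_in_quartet=3 acc=0xCB20 bytes_emitted=0
After char 3 ('h'=33): chars_in_quartet=4 acc=0x32C821 -> emit 32 C8 21, reset; bytes_emitted=3
After char 4 ('g'=32): chars_in_quartet=1 acc=0x20 bytes_emitted=3
After char 5 ('R'=17): chars_in_quartet=2 acc=0x811 bytes_emitted=3

Answer: 2 0x811 3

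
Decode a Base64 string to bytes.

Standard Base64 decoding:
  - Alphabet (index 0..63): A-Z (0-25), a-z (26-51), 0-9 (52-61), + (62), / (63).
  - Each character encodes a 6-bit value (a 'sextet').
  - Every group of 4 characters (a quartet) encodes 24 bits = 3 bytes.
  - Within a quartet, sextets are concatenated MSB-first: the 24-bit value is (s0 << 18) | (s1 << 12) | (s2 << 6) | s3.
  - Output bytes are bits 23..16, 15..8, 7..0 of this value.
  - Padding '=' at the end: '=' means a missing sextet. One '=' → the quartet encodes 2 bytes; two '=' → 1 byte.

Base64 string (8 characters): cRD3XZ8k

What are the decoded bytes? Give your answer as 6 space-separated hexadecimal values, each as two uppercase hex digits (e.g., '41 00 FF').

After char 0 ('c'=28): chars_in_quartet=1 acc=0x1C bytes_emitted=0
After char 1 ('R'=17): chars_in_quartet=2 acc=0x711 bytes_emitted=0
After char 2 ('D'=3): chars_in_quartet=3 acc=0x1C443 bytes_emitted=0
After char 3 ('3'=55): chars_in_quartet=4 acc=0x7110F7 -> emit 71 10 F7, reset; bytes_emitted=3
After char 4 ('X'=23): chars_in_quartet=1 acc=0x17 bytes_emitted=3
After char 5 ('Z'=25): chars_in_quartet=2 acc=0x5D9 bytes_emitted=3
After char 6 ('8'=60): chars_in_quartet=3 acc=0x1767C bytes_emitted=3
After char 7 ('k'=36): chars_in_quartet=4 acc=0x5D9F24 -> emit 5D 9F 24, reset; bytes_emitted=6

Answer: 71 10 F7 5D 9F 24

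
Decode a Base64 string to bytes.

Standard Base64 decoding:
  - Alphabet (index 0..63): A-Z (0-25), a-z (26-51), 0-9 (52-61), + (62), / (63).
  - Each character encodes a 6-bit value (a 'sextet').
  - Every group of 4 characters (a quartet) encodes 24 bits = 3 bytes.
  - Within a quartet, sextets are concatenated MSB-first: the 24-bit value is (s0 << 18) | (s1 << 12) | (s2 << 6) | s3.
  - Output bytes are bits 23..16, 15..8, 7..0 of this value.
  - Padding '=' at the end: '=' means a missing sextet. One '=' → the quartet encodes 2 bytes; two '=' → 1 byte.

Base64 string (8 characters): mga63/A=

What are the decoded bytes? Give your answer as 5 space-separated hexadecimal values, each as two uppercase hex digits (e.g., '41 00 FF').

After char 0 ('m'=38): chars_in_quartet=1 acc=0x26 bytes_emitted=0
After char 1 ('g'=32): chars_in_quartet=2 acc=0x9A0 bytes_emitted=0
After char 2 ('a'=26): chars_in_quartet=3 acc=0x2681A bytes_emitted=0
After char 3 ('6'=58): chars_in_quartet=4 acc=0x9A06BA -> emit 9A 06 BA, reset; bytes_emitted=3
After char 4 ('3'=55): chars_in_quartet=1 acc=0x37 bytes_emitted=3
After char 5 ('/'=63): chars_in_quartet=2 acc=0xDFF bytes_emitted=3
After char 6 ('A'=0): chars_in_quartet=3 acc=0x37FC0 bytes_emitted=3
Padding '=': partial quartet acc=0x37FC0 -> emit DF F0; bytes_emitted=5

Answer: 9A 06 BA DF F0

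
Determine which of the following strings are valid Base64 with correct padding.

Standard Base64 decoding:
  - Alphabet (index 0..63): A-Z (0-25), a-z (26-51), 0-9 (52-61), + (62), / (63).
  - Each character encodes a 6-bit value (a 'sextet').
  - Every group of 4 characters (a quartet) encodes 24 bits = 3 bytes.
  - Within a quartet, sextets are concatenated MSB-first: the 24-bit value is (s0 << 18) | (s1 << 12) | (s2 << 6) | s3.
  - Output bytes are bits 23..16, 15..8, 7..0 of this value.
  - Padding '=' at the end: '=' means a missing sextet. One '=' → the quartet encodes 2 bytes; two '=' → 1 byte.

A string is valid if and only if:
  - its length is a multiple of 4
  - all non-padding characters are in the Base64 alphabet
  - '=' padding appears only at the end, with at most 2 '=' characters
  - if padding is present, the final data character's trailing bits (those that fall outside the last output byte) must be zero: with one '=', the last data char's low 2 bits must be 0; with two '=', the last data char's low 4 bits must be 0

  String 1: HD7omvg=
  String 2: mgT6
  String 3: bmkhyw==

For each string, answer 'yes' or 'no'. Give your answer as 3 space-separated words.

Answer: yes yes yes

Derivation:
String 1: 'HD7omvg=' → valid
String 2: 'mgT6' → valid
String 3: 'bmkhyw==' → valid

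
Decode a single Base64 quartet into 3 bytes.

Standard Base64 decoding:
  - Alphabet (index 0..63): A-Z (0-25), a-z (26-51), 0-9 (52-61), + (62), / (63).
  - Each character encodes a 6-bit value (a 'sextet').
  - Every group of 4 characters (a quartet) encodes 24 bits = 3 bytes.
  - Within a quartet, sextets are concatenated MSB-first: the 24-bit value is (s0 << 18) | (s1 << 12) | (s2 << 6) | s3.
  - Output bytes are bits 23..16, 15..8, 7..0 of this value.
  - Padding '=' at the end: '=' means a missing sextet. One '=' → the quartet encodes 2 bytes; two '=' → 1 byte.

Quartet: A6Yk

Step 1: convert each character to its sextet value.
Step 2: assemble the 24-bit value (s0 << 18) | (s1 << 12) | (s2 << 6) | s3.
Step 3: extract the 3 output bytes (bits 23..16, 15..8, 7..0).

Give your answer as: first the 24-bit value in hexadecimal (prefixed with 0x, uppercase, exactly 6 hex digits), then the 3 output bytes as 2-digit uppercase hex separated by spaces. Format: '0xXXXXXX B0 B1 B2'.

Sextets: A=0, 6=58, Y=24, k=36
24-bit: (0<<18) | (58<<12) | (24<<6) | 36
      = 0x000000 | 0x03A000 | 0x000600 | 0x000024
      = 0x03A624
Bytes: (v>>16)&0xFF=03, (v>>8)&0xFF=A6, v&0xFF=24

Answer: 0x03A624 03 A6 24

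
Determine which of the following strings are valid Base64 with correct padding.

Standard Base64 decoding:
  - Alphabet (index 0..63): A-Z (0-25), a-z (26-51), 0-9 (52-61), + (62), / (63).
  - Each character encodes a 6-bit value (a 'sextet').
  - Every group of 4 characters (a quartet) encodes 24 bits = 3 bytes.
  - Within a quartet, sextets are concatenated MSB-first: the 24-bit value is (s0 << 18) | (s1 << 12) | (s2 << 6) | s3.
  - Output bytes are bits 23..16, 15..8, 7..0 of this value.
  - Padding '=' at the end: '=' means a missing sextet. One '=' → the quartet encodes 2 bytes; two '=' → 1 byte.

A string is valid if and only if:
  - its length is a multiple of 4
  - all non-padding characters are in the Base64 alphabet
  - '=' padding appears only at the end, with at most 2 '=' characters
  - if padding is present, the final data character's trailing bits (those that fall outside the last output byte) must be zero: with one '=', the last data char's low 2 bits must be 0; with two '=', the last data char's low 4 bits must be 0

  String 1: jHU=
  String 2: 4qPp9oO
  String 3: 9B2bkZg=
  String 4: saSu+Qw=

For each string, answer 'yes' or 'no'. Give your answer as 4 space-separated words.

Answer: yes no yes yes

Derivation:
String 1: 'jHU=' → valid
String 2: '4qPp9oO' → invalid (len=7 not mult of 4)
String 3: '9B2bkZg=' → valid
String 4: 'saSu+Qw=' → valid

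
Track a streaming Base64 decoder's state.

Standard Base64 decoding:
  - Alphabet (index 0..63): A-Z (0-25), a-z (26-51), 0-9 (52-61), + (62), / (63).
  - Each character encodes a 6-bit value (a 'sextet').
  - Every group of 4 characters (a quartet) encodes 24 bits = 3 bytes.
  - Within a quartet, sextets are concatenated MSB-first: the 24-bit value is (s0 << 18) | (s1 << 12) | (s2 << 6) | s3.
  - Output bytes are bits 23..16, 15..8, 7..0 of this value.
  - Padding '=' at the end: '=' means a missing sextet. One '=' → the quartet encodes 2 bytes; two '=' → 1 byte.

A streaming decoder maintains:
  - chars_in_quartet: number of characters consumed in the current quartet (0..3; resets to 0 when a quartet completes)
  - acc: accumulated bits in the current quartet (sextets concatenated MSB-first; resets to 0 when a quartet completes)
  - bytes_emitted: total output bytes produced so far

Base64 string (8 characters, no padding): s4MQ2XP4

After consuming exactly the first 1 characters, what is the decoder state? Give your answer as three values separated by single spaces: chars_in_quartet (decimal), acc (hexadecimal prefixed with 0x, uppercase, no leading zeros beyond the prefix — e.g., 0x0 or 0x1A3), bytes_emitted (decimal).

Answer: 1 0x2C 0

Derivation:
After char 0 ('s'=44): chars_in_quartet=1 acc=0x2C bytes_emitted=0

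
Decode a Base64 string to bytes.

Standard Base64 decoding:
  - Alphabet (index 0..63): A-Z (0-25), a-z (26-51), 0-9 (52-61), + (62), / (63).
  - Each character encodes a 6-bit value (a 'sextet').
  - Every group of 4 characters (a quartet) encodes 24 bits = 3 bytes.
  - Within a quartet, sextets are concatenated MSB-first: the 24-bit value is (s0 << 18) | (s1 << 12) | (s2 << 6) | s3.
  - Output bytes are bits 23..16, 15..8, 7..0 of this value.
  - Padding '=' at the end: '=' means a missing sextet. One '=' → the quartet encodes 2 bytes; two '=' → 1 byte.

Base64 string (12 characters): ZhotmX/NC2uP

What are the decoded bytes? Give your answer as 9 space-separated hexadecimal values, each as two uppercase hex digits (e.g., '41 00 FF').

Answer: 66 1A 2D 99 7F CD 0B 6B 8F

Derivation:
After char 0 ('Z'=25): chars_in_quartet=1 acc=0x19 bytes_emitted=0
After char 1 ('h'=33): chars_in_quartet=2 acc=0x661 bytes_emitted=0
After char 2 ('o'=40): chars_in_quartet=3 acc=0x19868 bytes_emitted=0
After char 3 ('t'=45): chars_in_quartet=4 acc=0x661A2D -> emit 66 1A 2D, reset; bytes_emitted=3
After char 4 ('m'=38): chars_in_quartet=1 acc=0x26 bytes_emitted=3
After char 5 ('X'=23): chars_in_quartet=2 acc=0x997 bytes_emitted=3
After char 6 ('/'=63): chars_in_quartet=3 acc=0x265FF bytes_emitted=3
After char 7 ('N'=13): chars_in_quartet=4 acc=0x997FCD -> emit 99 7F CD, reset; bytes_emitted=6
After char 8 ('C'=2): chars_in_quartet=1 acc=0x2 bytes_emitted=6
After char 9 ('2'=54): chars_in_quartet=2 acc=0xB6 bytes_emitted=6
After char 10 ('u'=46): chars_in_quartet=3 acc=0x2DAE bytes_emitted=6
After char 11 ('P'=15): chars_in_quartet=4 acc=0xB6B8F -> emit 0B 6B 8F, reset; bytes_emitted=9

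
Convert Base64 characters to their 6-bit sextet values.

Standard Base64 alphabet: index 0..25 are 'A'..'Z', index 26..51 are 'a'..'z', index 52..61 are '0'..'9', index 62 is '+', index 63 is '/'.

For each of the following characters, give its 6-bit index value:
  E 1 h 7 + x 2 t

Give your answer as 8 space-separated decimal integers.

Answer: 4 53 33 59 62 49 54 45

Derivation:
'E': A..Z range, ord('E') − ord('A') = 4
'1': 0..9 range, 52 + ord('1') − ord('0') = 53
'h': a..z range, 26 + ord('h') − ord('a') = 33
'7': 0..9 range, 52 + ord('7') − ord('0') = 59
'+': index 62
'x': a..z range, 26 + ord('x') − ord('a') = 49
'2': 0..9 range, 52 + ord('2') − ord('0') = 54
't': a..z range, 26 + ord('t') − ord('a') = 45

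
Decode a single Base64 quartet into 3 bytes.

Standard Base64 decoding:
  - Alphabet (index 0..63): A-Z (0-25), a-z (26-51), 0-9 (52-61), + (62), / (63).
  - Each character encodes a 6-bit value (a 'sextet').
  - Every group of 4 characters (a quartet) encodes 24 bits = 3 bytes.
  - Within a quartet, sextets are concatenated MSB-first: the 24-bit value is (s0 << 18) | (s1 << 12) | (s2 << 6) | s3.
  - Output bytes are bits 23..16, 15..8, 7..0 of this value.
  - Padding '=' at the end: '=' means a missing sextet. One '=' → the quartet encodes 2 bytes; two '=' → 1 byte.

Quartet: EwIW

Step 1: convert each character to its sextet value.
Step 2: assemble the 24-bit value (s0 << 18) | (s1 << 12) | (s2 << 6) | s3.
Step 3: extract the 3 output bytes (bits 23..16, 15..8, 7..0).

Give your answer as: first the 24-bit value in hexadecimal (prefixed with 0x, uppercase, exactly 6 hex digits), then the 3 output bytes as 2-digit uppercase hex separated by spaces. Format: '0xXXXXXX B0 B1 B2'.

Sextets: E=4, w=48, I=8, W=22
24-bit: (4<<18) | (48<<12) | (8<<6) | 22
      = 0x100000 | 0x030000 | 0x000200 | 0x000016
      = 0x130216
Bytes: (v>>16)&0xFF=13, (v>>8)&0xFF=02, v&0xFF=16

Answer: 0x130216 13 02 16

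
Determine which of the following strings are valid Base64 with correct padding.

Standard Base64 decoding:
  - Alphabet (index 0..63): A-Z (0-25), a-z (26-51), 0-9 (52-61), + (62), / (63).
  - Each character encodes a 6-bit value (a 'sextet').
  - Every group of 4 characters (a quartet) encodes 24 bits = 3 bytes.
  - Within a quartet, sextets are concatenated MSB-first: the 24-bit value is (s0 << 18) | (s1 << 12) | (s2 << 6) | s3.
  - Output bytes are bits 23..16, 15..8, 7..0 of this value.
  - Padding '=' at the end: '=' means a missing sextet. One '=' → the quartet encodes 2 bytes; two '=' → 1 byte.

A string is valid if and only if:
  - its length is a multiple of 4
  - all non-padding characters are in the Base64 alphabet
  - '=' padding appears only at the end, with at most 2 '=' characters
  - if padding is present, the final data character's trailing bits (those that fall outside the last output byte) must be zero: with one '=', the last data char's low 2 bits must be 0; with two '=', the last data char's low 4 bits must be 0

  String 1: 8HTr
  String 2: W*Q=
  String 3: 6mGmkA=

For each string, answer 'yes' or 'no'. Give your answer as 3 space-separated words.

String 1: '8HTr' → valid
String 2: 'W*Q=' → invalid (bad char(s): ['*'])
String 3: '6mGmkA=' → invalid (len=7 not mult of 4)

Answer: yes no no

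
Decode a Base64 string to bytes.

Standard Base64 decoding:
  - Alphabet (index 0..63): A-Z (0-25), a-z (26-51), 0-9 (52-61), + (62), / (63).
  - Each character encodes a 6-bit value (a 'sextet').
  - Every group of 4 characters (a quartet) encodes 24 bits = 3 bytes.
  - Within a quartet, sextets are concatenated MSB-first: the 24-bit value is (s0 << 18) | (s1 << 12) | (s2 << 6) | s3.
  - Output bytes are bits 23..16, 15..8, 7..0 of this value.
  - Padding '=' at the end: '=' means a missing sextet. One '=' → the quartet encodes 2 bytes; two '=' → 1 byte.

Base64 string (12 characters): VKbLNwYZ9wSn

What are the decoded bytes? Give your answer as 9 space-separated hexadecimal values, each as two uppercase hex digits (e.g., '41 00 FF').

After char 0 ('V'=21): chars_in_quartet=1 acc=0x15 bytes_emitted=0
After char 1 ('K'=10): chars_in_quartet=2 acc=0x54A bytes_emitted=0
After char 2 ('b'=27): chars_in_quartet=3 acc=0x1529B bytes_emitted=0
After char 3 ('L'=11): chars_in_quartet=4 acc=0x54A6CB -> emit 54 A6 CB, reset; bytes_emitted=3
After char 4 ('N'=13): chars_in_quartet=1 acc=0xD bytes_emitted=3
After char 5 ('w'=48): chars_in_quartet=2 acc=0x370 bytes_emitted=3
After char 6 ('Y'=24): chars_in_quartet=3 acc=0xDC18 bytes_emitted=3
After char 7 ('Z'=25): chars_in_quartet=4 acc=0x370619 -> emit 37 06 19, reset; bytes_emitted=6
After char 8 ('9'=61): chars_in_quartet=1 acc=0x3D bytes_emitted=6
After char 9 ('w'=48): chars_in_quartet=2 acc=0xF70 bytes_emitted=6
After char 10 ('S'=18): chars_in_quartet=3 acc=0x3DC12 bytes_emitted=6
After char 11 ('n'=39): chars_in_quartet=4 acc=0xF704A7 -> emit F7 04 A7, reset; bytes_emitted=9

Answer: 54 A6 CB 37 06 19 F7 04 A7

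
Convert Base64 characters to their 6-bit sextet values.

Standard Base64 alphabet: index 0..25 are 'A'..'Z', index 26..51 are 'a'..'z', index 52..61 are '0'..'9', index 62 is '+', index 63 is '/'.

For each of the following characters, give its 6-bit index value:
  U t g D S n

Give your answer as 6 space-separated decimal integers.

'U': A..Z range, ord('U') − ord('A') = 20
't': a..z range, 26 + ord('t') − ord('a') = 45
'g': a..z range, 26 + ord('g') − ord('a') = 32
'D': A..Z range, ord('D') − ord('A') = 3
'S': A..Z range, ord('S') − ord('A') = 18
'n': a..z range, 26 + ord('n') − ord('a') = 39

Answer: 20 45 32 3 18 39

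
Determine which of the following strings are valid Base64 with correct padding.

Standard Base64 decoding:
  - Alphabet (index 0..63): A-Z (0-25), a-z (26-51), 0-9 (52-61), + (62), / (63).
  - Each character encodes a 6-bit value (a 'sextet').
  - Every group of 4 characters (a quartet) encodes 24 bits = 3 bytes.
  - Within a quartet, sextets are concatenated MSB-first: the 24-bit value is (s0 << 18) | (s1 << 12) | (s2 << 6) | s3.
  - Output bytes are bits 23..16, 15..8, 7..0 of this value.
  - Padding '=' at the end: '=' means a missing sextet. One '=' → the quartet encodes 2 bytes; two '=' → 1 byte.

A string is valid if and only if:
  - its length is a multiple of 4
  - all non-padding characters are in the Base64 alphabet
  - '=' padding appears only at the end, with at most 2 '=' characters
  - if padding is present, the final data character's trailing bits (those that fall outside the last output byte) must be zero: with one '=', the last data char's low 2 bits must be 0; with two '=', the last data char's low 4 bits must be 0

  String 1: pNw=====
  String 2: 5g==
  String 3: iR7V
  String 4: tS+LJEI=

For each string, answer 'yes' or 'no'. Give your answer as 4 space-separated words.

String 1: 'pNw=====' → invalid (5 pad chars (max 2))
String 2: '5g==' → valid
String 3: 'iR7V' → valid
String 4: 'tS+LJEI=' → valid

Answer: no yes yes yes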